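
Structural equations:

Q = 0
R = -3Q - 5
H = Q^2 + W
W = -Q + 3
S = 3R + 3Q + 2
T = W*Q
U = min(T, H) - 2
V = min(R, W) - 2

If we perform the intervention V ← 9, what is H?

3

do(V=9) replaces the equation V = min(R, W) - 2 with the constant V = 9.
Since H is not a descendant of the intervened variable, it is unaffected.
W = -Q + 3  [with Q=0]  = 3
H = Q^2 + W  [with Q=0, W=3]  = 3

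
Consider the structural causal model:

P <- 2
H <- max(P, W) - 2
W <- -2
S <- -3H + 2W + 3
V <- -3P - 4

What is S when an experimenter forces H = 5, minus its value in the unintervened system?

The intervention breaks the incoming arrows to H: H <- max(P, W) - 2 no longer applies, and H = 5.
S = -3H + 2W + 3  [with H=5, W=-2]  = -16
Without intervention: H = max(P, W) - 2  [with P=2, W=-2]  = 0; S = -3H + 2W + 3  [with H=0, W=-2]  = -1.
Change = -16 − (-1) = -15.

-15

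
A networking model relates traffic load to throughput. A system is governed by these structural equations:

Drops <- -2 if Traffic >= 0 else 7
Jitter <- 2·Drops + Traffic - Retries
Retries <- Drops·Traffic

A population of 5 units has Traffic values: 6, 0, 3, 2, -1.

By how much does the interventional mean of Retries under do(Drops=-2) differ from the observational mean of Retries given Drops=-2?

1.5

do(Drops=-2) breaks Drops's dependence on Traffic. With Drops=-2 fixed, Retries across the units is -12, 0, -6, -4, 2, mean -4.
Observing Drops=-2 restricts to units where Drops's equation naturally yields -2: Traffic ∈ {6, 0, 3, 2}. In that subpopulation Retries = -12, 0, -6, -4, mean -5.5.
Difference = -4 − (-5.5) = 1.5.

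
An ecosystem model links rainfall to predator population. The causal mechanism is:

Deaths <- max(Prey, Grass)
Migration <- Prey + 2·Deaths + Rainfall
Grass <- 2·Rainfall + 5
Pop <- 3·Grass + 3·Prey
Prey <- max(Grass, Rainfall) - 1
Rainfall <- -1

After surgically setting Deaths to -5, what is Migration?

Intervening sets Deaths = -5 and removes its equation (Deaths <- max(Prey, Grass)).
Grass = 2·Rainfall + 5  [with Rainfall=-1]  = 3
Prey = max(Grass, Rainfall) - 1  [with Grass=3, Rainfall=-1]  = 2
Migration = Prey + 2·Deaths + Rainfall  [with Prey=2, Deaths=-5, Rainfall=-1]  = -9

-9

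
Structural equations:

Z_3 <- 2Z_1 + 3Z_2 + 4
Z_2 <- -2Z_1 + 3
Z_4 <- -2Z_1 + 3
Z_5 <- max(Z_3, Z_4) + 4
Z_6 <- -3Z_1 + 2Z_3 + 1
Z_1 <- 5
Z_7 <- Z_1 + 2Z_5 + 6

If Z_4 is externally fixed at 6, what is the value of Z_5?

Intervening sets Z_4 = 6 and removes its equation (Z_4 <- -2Z_1 + 3).
Z_2 = -2Z_1 + 3  [with Z_1=5]  = -7
Z_3 = 2Z_1 + 3Z_2 + 4  [with Z_1=5, Z_2=-7]  = -7
Z_5 = max(Z_3, Z_4) + 4  [with Z_3=-7, Z_4=6]  = 10

10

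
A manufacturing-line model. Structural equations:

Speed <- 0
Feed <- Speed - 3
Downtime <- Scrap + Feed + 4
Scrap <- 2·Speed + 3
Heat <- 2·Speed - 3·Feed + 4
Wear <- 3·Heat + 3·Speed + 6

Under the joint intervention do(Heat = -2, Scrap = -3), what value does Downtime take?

Setting Heat = -2, Scrap = -3 by intervention discards those variables' equations.
Feed = Speed - 3  [with Speed=0]  = -3
Downtime = Scrap + Feed + 4  [with Scrap=-3, Feed=-3]  = -2

-2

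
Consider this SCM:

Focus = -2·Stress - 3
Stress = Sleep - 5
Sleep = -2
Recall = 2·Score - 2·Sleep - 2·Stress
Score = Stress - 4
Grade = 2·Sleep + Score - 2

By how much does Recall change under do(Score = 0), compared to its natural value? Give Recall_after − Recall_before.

Intervening sets Score = 0 and removes its equation (Score = Stress - 4).
Stress = Sleep - 5  [with Sleep=-2]  = -7
Recall = 2·Score - 2·Sleep - 2·Stress  [with Score=0, Sleep=-2, Stress=-7]  = 18
Without intervention: Stress = Sleep - 5  [with Sleep=-2]  = -7; Score = Stress - 4  [with Stress=-7]  = -11; Recall = 2·Score - 2·Sleep - 2·Stress  [with Score=-11, Sleep=-2, Stress=-7]  = -4.
Change = 18 − (-4) = 22.

22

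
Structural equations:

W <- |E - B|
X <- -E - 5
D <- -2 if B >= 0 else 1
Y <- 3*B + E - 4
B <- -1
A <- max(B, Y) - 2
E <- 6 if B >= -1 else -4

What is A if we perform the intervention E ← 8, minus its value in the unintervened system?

Under do(E=8), the mechanism E <- 6 if B >= -1 else -4 is discarded; E is fixed at 8.
Y = 3*B + E - 4  [with B=-1, E=8]  = 1
A = max(B, Y) - 2  [with B=-1, Y=1]  = -1
Without intervention: E = 6 if B >= -1 else -4  [with B=-1]  = 6; Y = 3*B + E - 4  [with B=-1, E=6]  = -1; A = max(B, Y) - 2  [with B=-1, Y=-1]  = -3.
Change = -1 − (-3) = 2.

2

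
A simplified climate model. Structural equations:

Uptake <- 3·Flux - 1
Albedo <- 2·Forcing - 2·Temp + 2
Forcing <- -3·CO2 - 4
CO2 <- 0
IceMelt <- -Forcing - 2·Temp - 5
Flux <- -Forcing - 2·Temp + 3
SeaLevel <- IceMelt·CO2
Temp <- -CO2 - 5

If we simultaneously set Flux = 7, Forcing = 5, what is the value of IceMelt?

0

Under do(Flux = 7, Forcing = 5), each intervened variable's structural equation is replaced by its fixed value.
Temp = -CO2 - 5  [with CO2=0]  = -5
IceMelt = -Forcing - 2·Temp - 5  [with Forcing=5, Temp=-5]  = 0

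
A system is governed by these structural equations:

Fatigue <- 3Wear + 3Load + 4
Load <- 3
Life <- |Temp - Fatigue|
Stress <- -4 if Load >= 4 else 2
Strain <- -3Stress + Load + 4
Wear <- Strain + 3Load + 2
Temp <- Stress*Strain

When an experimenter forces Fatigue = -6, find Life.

Intervening sets Fatigue = -6 and removes its equation (Fatigue <- 3Wear + 3Load + 4).
Stress = -4 if Load >= 4 else 2  [with Load=3]  = 2
Strain = -3Stress + Load + 4  [with Stress=2, Load=3]  = 1
Temp = Stress*Strain  [with Stress=2, Strain=1]  = 2
Life = |Temp - Fatigue|  [with Temp=2, Fatigue=-6]  = 8

8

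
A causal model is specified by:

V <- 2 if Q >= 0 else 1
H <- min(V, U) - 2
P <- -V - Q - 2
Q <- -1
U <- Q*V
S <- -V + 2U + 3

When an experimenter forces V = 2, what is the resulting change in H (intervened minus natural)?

Under do(V=2), the mechanism V <- 2 if Q >= 0 else 1 is discarded; V is fixed at 2.
U = Q*V  [with Q=-1, V=2]  = -2
H = min(V, U) - 2  [with V=2, U=-2]  = -4
Without intervention: V = 2 if Q >= 0 else 1  [with Q=-1]  = 1; U = Q*V  [with Q=-1, V=1]  = -1; H = min(V, U) - 2  [with V=1, U=-1]  = -3.
Change = -4 − (-3) = -1.

-1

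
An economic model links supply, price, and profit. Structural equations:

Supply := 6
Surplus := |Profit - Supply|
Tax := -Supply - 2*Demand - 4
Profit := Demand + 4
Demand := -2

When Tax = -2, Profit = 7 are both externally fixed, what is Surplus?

1

Setting Tax = -2, Profit = 7 by intervention discards those variables' equations.
Surplus = |Profit - Supply|  [with Profit=7, Supply=6]  = 1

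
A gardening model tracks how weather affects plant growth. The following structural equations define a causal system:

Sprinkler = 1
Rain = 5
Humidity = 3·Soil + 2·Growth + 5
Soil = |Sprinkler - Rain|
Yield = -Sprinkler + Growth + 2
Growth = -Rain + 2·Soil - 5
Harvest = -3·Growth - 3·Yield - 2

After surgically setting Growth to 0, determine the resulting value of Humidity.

Intervening sets Growth = 0 and removes its equation (Growth = -Rain + 2·Soil - 5).
Soil = |Sprinkler - Rain|  [with Sprinkler=1, Rain=5]  = 4
Humidity = 3·Soil + 2·Growth + 5  [with Soil=4, Growth=0]  = 17

17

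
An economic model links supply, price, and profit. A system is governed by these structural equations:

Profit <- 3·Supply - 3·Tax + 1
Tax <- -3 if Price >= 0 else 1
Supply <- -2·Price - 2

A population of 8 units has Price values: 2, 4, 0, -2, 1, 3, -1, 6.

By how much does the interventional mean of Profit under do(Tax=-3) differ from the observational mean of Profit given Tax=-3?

do(Tax=-3) breaks Tax's dependence on Price. With Tax=-3 fixed, Profit across the units is -8, -20, 4, 16, -2, -14, 10, -32, mean -5.75.
Conditioning on Tax=-3 selects the 6 unit(s) with Price ∈ {2, 4, 0, 1, 3, 6}. Their Profit values: -8, -20, 4, -2, -14, -32. Mean = -12.
Difference = -5.75 − (-12) = 6.25.

6.25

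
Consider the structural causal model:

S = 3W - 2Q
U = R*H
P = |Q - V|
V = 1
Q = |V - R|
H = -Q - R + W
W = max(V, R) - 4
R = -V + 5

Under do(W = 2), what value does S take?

0

Under do(W=2), the mechanism W = max(V, R) - 4 is discarded; W is fixed at 2.
R = -V + 5  [with V=1]  = 4
Q = |V - R|  [with V=1, R=4]  = 3
S = 3W - 2Q  [with W=2, Q=3]  = 0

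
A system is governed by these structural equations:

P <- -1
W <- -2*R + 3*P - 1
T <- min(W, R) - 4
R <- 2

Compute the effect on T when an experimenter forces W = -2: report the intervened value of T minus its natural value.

6

The intervention breaks the incoming arrows to W: W <- -2*R + 3*P - 1 no longer applies, and W = -2.
T = min(W, R) - 4  [with W=-2, R=2]  = -6
Without intervention: W = -2*R + 3*P - 1  [with R=2, P=-1]  = -8; T = min(W, R) - 4  [with W=-8, R=2]  = -12.
Change = -6 − (-12) = 6.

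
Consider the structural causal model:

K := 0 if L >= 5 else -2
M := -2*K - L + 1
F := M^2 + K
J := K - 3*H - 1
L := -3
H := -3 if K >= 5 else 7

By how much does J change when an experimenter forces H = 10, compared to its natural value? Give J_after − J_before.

-9

do(H=10) replaces the equation H := -3 if K >= 5 else 7 with the constant H = 10.
K = 0 if L >= 5 else -2  [with L=-3]  = -2
J = K - 3*H - 1  [with K=-2, H=10]  = -33
Without intervention: K = 0 if L >= 5 else -2  [with L=-3]  = -2; H = -3 if K >= 5 else 7  [with K=-2]  = 7; J = K - 3*H - 1  [with K=-2, H=7]  = -24.
Change = -33 − (-24) = -9.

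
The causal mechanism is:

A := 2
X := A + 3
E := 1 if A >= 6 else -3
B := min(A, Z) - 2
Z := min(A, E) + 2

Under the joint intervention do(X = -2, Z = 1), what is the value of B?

Setting X = -2, Z = 1 by intervention discards those variables' equations.
B = min(A, Z) - 2  [with A=2, Z=1]  = -1

-1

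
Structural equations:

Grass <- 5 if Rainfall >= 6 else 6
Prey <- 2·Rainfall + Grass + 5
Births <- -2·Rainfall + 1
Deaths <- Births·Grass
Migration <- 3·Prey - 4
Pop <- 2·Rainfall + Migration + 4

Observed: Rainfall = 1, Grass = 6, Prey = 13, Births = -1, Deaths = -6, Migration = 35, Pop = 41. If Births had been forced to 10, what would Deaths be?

Intervening sets Births = 10 and removes its equation (Births <- -2·Rainfall + 1).
Grass = 5 if Rainfall >= 6 else 6  [with Rainfall=1]  = 6
Deaths = Births·Grass  [with Births=10, Grass=6]  = 60

60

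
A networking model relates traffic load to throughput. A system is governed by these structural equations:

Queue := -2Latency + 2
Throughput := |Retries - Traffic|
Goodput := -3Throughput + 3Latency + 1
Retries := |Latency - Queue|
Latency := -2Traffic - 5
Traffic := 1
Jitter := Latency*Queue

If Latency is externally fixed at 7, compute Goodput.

-32

Under do(Latency=7), the mechanism Latency := -2Traffic - 5 is discarded; Latency is fixed at 7.
Queue = -2Latency + 2  [with Latency=7]  = -12
Retries = |Latency - Queue|  [with Latency=7, Queue=-12]  = 19
Throughput = |Retries - Traffic|  [with Retries=19, Traffic=1]  = 18
Goodput = -3Throughput + 3Latency + 1  [with Throughput=18, Latency=7]  = -32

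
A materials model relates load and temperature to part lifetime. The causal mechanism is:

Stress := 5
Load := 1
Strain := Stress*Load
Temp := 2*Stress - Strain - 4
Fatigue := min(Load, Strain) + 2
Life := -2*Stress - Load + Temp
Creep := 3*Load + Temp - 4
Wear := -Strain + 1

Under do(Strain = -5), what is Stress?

Under do(Strain=-5), the mechanism Strain := Stress*Load is discarded; Strain is fixed at -5.
Since Stress is not a descendant of the intervened variable, it is unaffected.

5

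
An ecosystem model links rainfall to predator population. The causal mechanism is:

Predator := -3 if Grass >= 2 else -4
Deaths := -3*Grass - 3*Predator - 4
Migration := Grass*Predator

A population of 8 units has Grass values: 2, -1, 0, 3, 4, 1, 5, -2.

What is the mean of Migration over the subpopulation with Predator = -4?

2

Conditioning on Predator=-4 selects the 4 unit(s) with Grass ∈ {-1, 0, 1, -2}. Their Migration values: 4, 0, -4, 8. Mean = 2.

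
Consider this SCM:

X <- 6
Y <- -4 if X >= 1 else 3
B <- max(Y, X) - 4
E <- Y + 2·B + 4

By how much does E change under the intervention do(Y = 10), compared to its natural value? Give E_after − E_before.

Under do(Y=10), the mechanism Y <- -4 if X >= 1 else 3 is discarded; Y is fixed at 10.
B = max(Y, X) - 4  [with Y=10, X=6]  = 6
E = Y + 2·B + 4  [with Y=10, B=6]  = 26
Without intervention: Y = -4 if X >= 1 else 3  [with X=6]  = -4; B = max(Y, X) - 4  [with Y=-4, X=6]  = 2; E = Y + 2·B + 4  [with Y=-4, B=2]  = 4.
Change = 26 − 4 = 22.

22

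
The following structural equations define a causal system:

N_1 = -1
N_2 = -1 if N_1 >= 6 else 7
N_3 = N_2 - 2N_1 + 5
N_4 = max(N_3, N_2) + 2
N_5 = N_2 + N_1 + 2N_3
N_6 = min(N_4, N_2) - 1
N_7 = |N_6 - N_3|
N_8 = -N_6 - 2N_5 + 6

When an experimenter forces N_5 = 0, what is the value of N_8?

0

do(N_5=0) replaces the equation N_5 = N_2 + N_1 + 2N_3 with the constant N_5 = 0.
N_2 = -1 if N_1 >= 6 else 7  [with N_1=-1]  = 7
N_3 = N_2 - 2N_1 + 5  [with N_2=7, N_1=-1]  = 14
N_4 = max(N_3, N_2) + 2  [with N_3=14, N_2=7]  = 16
N_6 = min(N_4, N_2) - 1  [with N_4=16, N_2=7]  = 6
N_8 = -N_6 - 2N_5 + 6  [with N_6=6, N_5=0]  = 0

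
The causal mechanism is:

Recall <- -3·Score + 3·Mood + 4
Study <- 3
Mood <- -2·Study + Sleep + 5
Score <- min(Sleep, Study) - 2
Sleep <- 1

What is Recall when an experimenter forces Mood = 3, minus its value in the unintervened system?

9

Intervening sets Mood = 3 and removes its equation (Mood <- -2·Study + Sleep + 5).
Score = min(Sleep, Study) - 2  [with Sleep=1, Study=3]  = -1
Recall = -3·Score + 3·Mood + 4  [with Score=-1, Mood=3]  = 16
Without intervention: Score = min(Sleep, Study) - 2  [with Sleep=1, Study=3]  = -1; Mood = -2·Study + Sleep + 5  [with Study=3, Sleep=1]  = 0; Recall = -3·Score + 3·Mood + 4  [with Score=-1, Mood=0]  = 7.
Change = 16 − 7 = 9.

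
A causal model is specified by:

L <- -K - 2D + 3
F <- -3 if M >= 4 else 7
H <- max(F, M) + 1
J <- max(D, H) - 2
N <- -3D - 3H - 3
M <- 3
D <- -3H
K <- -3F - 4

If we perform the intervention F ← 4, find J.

3

do(F=4) replaces the equation F <- -3 if M >= 4 else 7 with the constant F = 4.
H = max(F, M) + 1  [with F=4, M=3]  = 5
D = -3H  [with H=5]  = -15
J = max(D, H) - 2  [with D=-15, H=5]  = 3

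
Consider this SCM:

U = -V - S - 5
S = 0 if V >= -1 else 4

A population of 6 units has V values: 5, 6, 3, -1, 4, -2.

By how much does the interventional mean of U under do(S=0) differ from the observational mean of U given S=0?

Under do(S=0), S's equation is replaced by S=0 for every unit. Per-unit U: -10, -11, -8, -4, -9, -3. Mean = -7.5.
E[U|S=0] averages over only the 5 units with S=0 (V = 5, 6, 3, -1, 4): U = -10, -11, -8, -4, -9, mean -8.4.
Difference = -7.5 − (-8.4) = 0.9.

0.9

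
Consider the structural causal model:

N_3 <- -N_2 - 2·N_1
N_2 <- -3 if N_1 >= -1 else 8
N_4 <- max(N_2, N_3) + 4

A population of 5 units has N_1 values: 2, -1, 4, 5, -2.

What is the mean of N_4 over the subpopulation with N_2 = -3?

3.5

Conditioning on N_2=-3 selects the 4 unit(s) with N_1 ∈ {2, -1, 4, 5}. Their N_4 values: 3, 9, 1, 1. Mean = 3.5.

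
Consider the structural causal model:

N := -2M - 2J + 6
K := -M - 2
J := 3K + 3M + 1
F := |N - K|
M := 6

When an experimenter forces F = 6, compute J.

-5

do(F=6) replaces the equation F := |N - K| with the constant F = 6.
J is not downstream of the intervention, so its value is determined by the original equations.
K = -M - 2  [with M=6]  = -8
J = 3K + 3M + 1  [with K=-8, M=6]  = -5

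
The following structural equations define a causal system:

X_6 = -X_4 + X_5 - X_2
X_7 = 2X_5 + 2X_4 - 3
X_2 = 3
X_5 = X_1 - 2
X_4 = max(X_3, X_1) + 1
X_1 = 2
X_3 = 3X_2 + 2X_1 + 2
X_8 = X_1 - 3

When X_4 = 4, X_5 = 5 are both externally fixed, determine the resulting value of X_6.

The joint intervention fixes X_4 = 4, X_5 = 5, removing each variable's own equation.
X_6 = -X_4 + X_5 - X_2  [with X_4=4, X_5=5, X_2=3]  = -2

-2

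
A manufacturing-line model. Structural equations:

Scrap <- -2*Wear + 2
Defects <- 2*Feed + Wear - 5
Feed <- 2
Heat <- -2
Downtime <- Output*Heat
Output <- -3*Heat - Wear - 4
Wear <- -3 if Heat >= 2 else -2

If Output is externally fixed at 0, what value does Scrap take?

6

do(Output=0) replaces the equation Output <- -3*Heat - Wear - 4 with the constant Output = 0.
Since Scrap is not a descendant of the intervened variable, it is unaffected.
Wear = -3 if Heat >= 2 else -2  [with Heat=-2]  = -2
Scrap = -2*Wear + 2  [with Wear=-2]  = 6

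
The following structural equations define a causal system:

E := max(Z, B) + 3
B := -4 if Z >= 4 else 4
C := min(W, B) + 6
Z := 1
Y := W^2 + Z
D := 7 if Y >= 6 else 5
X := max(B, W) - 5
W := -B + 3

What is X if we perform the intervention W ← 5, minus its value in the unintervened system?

1

The intervention breaks the incoming arrows to W: W := -B + 3 no longer applies, and W = 5.
B = -4 if Z >= 4 else 4  [with Z=1]  = 4
X = max(B, W) - 5  [with B=4, W=5]  = 0
Without intervention: B = -4 if Z >= 4 else 4  [with Z=1]  = 4; W = -B + 3  [with B=4]  = -1; X = max(B, W) - 5  [with B=4, W=-1]  = -1.
Change = 0 − (-1) = 1.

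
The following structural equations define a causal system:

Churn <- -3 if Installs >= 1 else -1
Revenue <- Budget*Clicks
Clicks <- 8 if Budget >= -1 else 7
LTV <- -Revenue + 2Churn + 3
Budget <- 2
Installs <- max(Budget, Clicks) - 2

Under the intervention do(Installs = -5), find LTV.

-15

The intervention breaks the incoming arrows to Installs: Installs <- max(Budget, Clicks) - 2 no longer applies, and Installs = -5.
Clicks = 8 if Budget >= -1 else 7  [with Budget=2]  = 8
Churn = -3 if Installs >= 1 else -1  [with Installs=-5]  = -1
Revenue = Budget*Clicks  [with Budget=2, Clicks=8]  = 16
LTV = -Revenue + 2Churn + 3  [with Revenue=16, Churn=-1]  = -15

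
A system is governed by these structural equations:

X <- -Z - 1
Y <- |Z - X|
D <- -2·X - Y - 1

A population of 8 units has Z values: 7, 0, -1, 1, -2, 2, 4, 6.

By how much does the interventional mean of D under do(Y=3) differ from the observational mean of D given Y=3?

5.25

Under do(Y=3), Y's equation is replaced by Y=3 for every unit. Per-unit D: 12, -2, -4, 0, -6, 2, 6, 10. Mean = 2.25.
Conditioning on Y=3 selects the 2 unit(s) with Z ∈ {1, -2}. Their D values: 0, -6. Mean = -3.
Difference = 2.25 − (-3) = 5.25.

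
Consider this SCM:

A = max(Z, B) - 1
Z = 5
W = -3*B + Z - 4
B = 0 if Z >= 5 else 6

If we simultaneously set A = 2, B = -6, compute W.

19

The joint intervention fixes A = 2, B = -6, removing each variable's own equation.
W = -3*B + Z - 4  [with B=-6, Z=5]  = 19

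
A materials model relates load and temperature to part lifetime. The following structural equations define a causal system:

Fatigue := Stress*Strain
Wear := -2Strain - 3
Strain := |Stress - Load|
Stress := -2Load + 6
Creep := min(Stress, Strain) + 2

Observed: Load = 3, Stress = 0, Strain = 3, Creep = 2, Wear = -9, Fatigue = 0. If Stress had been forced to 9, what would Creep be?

8

Under do(Stress=9), the mechanism Stress := -2Load + 6 is discarded; Stress is fixed at 9.
Strain = |Stress - Load|  [with Stress=9, Load=3]  = 6
Creep = min(Stress, Strain) + 2  [with Stress=9, Strain=6]  = 8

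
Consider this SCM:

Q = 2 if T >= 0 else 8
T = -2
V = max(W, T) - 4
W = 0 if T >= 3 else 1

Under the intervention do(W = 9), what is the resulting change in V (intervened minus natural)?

8

The intervention breaks the incoming arrows to W: W = 0 if T >= 3 else 1 no longer applies, and W = 9.
V = max(W, T) - 4  [with W=9, T=-2]  = 5
Without intervention: W = 0 if T >= 3 else 1  [with T=-2]  = 1; V = max(W, T) - 4  [with W=1, T=-2]  = -3.
Change = 5 − (-3) = 8.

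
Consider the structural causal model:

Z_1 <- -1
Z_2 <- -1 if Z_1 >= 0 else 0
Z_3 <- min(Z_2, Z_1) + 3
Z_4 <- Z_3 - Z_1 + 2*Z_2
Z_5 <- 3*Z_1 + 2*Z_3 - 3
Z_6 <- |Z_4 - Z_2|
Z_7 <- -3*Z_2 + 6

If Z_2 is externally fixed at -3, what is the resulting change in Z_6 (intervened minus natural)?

Under do(Z_2=-3), the mechanism Z_2 <- -1 if Z_1 >= 0 else 0 is discarded; Z_2 is fixed at -3.
Z_3 = min(Z_2, Z_1) + 3  [with Z_2=-3, Z_1=-1]  = 0
Z_4 = Z_3 - Z_1 + 2*Z_2  [with Z_3=0, Z_1=-1, Z_2=-3]  = -5
Z_6 = |Z_4 - Z_2|  [with Z_4=-5, Z_2=-3]  = 2
Without intervention: Z_2 = -1 if Z_1 >= 0 else 0  [with Z_1=-1]  = 0; Z_3 = min(Z_2, Z_1) + 3  [with Z_2=0, Z_1=-1]  = 2; Z_4 = Z_3 - Z_1 + 2*Z_2  [with Z_3=2, Z_1=-1, Z_2=0]  = 3; Z_6 = |Z_4 - Z_2|  [with Z_4=3, Z_2=0]  = 3.
Change = 2 − 3 = -1.

-1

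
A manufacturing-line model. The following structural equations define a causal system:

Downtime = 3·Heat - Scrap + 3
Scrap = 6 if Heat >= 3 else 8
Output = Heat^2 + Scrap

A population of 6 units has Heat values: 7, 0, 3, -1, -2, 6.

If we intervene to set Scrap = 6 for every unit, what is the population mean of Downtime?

3.5

Under do(Scrap=6), Scrap's equation is replaced by Scrap=6 for every unit. Per-unit Downtime: 18, -3, 6, -6, -9, 15. Mean = 3.5.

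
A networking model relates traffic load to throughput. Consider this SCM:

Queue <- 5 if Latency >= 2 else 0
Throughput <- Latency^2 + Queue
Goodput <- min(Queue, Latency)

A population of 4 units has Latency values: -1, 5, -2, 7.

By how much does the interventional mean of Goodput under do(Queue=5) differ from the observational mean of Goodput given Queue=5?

The intervention sets Queue=5 in all 4 units regardless of Latency. Recomputing Goodput per unit gives -1, 5, -2, 5; average 1.75.
Conditioning on Queue=5 selects the 2 unit(s) with Latency ∈ {5, 7}. Their Goodput values: 5, 5. Mean = 5.
Difference = 1.75 − 5 = -3.25.

-3.25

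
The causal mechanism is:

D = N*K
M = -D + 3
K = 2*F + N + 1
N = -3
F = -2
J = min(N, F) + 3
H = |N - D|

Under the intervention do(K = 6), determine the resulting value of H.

15

The intervention breaks the incoming arrows to K: K = 2*F + N + 1 no longer applies, and K = 6.
D = N*K  [with N=-3, K=6]  = -18
H = |N - D|  [with N=-3, D=-18]  = 15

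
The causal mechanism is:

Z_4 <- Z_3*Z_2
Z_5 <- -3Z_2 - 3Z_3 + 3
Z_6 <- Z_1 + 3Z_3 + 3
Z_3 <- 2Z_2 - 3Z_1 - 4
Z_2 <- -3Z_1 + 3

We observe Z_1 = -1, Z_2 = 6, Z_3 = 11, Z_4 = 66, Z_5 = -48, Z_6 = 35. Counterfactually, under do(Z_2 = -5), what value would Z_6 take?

-31

Under do(Z_2=-5), the mechanism Z_2 <- -3Z_1 + 3 is discarded; Z_2 is fixed at -5.
Z_3 = 2Z_2 - 3Z_1 - 4  [with Z_2=-5, Z_1=-1]  = -11
Z_6 = Z_1 + 3Z_3 + 3  [with Z_1=-1, Z_3=-11]  = -31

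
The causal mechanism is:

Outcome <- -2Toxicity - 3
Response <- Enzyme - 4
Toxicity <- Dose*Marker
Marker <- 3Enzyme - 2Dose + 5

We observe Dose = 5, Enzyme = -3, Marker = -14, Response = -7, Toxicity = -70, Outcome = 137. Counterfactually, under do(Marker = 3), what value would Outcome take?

-33

The intervention breaks the incoming arrows to Marker: Marker <- 3Enzyme - 2Dose + 5 no longer applies, and Marker = 3.
Toxicity = Dose*Marker  [with Dose=5, Marker=3]  = 15
Outcome = -2Toxicity - 3  [with Toxicity=15]  = -33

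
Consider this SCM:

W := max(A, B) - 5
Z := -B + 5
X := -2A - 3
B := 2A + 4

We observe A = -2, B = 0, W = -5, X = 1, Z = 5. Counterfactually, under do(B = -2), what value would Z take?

do(B=-2) replaces the equation B := 2A + 4 with the constant B = -2.
Z = -B + 5  [with B=-2]  = 7

7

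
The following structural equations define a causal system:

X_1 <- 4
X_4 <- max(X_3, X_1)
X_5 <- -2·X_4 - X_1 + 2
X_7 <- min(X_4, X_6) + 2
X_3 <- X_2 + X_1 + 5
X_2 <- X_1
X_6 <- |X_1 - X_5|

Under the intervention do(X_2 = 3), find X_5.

-26

do(X_2=3) replaces the equation X_2 <- X_1 with the constant X_2 = 3.
X_3 = X_2 + X_1 + 5  [with X_2=3, X_1=4]  = 12
X_4 = max(X_3, X_1)  [with X_3=12, X_1=4]  = 12
X_5 = -2·X_4 - X_1 + 2  [with X_4=12, X_1=4]  = -26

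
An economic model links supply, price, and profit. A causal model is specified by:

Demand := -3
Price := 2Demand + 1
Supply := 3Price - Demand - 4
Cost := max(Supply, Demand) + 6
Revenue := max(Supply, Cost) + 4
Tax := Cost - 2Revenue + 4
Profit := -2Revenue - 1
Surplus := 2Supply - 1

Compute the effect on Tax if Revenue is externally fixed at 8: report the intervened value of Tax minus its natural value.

-2

The intervention breaks the incoming arrows to Revenue: Revenue := max(Supply, Cost) + 4 no longer applies, and Revenue = 8.
Price = 2Demand + 1  [with Demand=-3]  = -5
Supply = 3Price - Demand - 4  [with Price=-5, Demand=-3]  = -16
Cost = max(Supply, Demand) + 6  [with Supply=-16, Demand=-3]  = 3
Tax = Cost - 2Revenue + 4  [with Cost=3, Revenue=8]  = -9
Without intervention: Price = 2Demand + 1  [with Demand=-3]  = -5; Supply = 3Price - Demand - 4  [with Price=-5, Demand=-3]  = -16; Cost = max(Supply, Demand) + 6  [with Supply=-16, Demand=-3]  = 3; Revenue = max(Supply, Cost) + 4  [with Supply=-16, Cost=3]  = 7; Tax = Cost - 2Revenue + 4  [with Cost=3, Revenue=7]  = -7.
Change = -9 − (-7) = -2.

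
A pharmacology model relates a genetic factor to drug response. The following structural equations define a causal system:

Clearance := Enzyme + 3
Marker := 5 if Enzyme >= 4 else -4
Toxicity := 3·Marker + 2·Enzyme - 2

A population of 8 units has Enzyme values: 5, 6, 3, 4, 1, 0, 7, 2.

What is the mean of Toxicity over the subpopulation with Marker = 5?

24

Observing Marker=5 restricts to units where Marker's equation naturally yields 5: Enzyme ∈ {5, 6, 4, 7}. In that subpopulation Toxicity = 23, 25, 21, 27, mean 24.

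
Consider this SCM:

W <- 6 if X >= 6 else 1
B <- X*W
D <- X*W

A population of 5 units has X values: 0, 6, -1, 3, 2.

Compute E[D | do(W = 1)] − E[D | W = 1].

do(W=1) breaks W's dependence on X. With W=1 fixed, D across the units is 0, 6, -1, 3, 2, mean 2.
E[D|W=1] averages over only the 4 units with W=1 (X = 0, -1, 3, 2): D = 0, -1, 3, 2, mean 1.
Difference = 2 − 1 = 1.

1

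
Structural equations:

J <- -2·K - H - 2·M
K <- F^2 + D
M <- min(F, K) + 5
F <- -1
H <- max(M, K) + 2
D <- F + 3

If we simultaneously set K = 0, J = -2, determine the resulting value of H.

6

The joint intervention fixes K = 0, J = -2, removing each variable's own equation.
M = min(F, K) + 5  [with F=-1, K=0]  = 4
H = max(M, K) + 2  [with M=4, K=0]  = 6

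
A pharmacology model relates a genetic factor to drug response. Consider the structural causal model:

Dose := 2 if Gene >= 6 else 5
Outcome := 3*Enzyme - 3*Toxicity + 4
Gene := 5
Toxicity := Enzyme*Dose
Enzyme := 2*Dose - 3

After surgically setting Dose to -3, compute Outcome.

-104

do(Dose=-3) replaces the equation Dose := 2 if Gene >= 6 else 5 with the constant Dose = -3.
Enzyme = 2*Dose - 3  [with Dose=-3]  = -9
Toxicity = Enzyme*Dose  [with Enzyme=-9, Dose=-3]  = 27
Outcome = 3*Enzyme - 3*Toxicity + 4  [with Enzyme=-9, Toxicity=27]  = -104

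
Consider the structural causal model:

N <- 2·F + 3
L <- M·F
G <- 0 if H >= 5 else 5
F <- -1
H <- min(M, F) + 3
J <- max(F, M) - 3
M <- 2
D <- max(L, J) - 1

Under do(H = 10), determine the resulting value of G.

0

Intervening sets H = 10 and removes its equation (H <- min(M, F) + 3).
G = 0 if H >= 5 else 5  [with H=10]  = 0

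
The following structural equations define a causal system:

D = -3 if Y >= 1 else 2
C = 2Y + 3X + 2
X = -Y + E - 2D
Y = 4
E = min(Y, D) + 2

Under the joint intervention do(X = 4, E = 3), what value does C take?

22

The joint intervention fixes X = 4, E = 3, removing each variable's own equation.
C = 2Y + 3X + 2  [with Y=4, X=4]  = 22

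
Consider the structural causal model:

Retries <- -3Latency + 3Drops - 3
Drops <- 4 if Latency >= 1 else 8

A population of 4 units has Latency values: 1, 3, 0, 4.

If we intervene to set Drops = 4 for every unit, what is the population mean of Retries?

do(Drops=4) breaks Drops's dependence on Latency. With Drops=4 fixed, Retries across the units is 6, 0, 9, -3, mean 3.

3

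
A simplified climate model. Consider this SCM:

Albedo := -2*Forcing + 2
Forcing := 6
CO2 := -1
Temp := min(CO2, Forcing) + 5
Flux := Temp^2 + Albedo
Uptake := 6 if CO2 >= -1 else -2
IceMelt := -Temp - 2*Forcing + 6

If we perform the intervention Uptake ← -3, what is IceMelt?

-10

Under do(Uptake=-3), the mechanism Uptake := 6 if CO2 >= -1 else -2 is discarded; Uptake is fixed at -3.
Since IceMelt is not a descendant of the intervened variable, it is unaffected.
Temp = min(CO2, Forcing) + 5  [with CO2=-1, Forcing=6]  = 4
IceMelt = -Temp - 2*Forcing + 6  [with Temp=4, Forcing=6]  = -10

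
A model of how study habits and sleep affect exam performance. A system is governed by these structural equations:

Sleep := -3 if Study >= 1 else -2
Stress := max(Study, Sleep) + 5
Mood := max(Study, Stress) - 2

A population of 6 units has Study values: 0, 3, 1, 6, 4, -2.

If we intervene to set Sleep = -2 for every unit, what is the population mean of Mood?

The intervention sets Sleep=-2 in all 6 units regardless of Study. Recomputing Mood per unit gives 3, 6, 4, 9, 7, 1; average 5.

5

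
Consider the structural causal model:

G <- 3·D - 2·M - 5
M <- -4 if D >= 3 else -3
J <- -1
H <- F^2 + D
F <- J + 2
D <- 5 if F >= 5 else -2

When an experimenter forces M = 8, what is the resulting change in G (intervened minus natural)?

Intervening sets M = 8 and removes its equation (M <- -4 if D >= 3 else -3).
F = J + 2  [with J=-1]  = 1
D = 5 if F >= 5 else -2  [with F=1]  = -2
G = 3·D - 2·M - 5  [with D=-2, M=8]  = -27
Without intervention: F = J + 2  [with J=-1]  = 1; D = 5 if F >= 5 else -2  [with F=1]  = -2; M = -4 if D >= 3 else -3  [with D=-2]  = -3; G = 3·D - 2·M - 5  [with D=-2, M=-3]  = -5.
Change = -27 − (-5) = -22.

-22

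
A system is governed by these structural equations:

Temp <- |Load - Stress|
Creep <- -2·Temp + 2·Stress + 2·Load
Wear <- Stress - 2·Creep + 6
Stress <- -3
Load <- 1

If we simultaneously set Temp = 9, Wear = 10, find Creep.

The joint intervention fixes Temp = 9, Wear = 10, removing each variable's own equation.
Creep = -2·Temp + 2·Stress + 2·Load  [with Temp=9, Stress=-3, Load=1]  = -22

-22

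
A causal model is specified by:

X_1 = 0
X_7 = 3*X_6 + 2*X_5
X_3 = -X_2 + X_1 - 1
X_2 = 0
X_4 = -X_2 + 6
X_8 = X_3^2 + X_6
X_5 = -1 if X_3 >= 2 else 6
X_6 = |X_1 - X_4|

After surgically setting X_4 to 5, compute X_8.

do(X_4=5) replaces the equation X_4 = -X_2 + 6 with the constant X_4 = 5.
X_3 = -X_2 + X_1 - 1  [with X_2=0, X_1=0]  = -1
X_6 = |X_1 - X_4|  [with X_1=0, X_4=5]  = 5
X_8 = X_3^2 + X_6  [with X_3=-1, X_6=5]  = 6

6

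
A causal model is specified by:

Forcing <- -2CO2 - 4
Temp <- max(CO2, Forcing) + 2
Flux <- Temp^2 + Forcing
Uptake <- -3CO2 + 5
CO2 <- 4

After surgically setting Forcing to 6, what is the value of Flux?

70

Under do(Forcing=6), the mechanism Forcing <- -2CO2 - 4 is discarded; Forcing is fixed at 6.
Temp = max(CO2, Forcing) + 2  [with CO2=4, Forcing=6]  = 8
Flux = Temp^2 + Forcing  [with Temp=8, Forcing=6]  = 70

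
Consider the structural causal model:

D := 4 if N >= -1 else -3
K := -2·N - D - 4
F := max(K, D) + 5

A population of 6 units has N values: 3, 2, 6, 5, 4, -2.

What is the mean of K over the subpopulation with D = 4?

Observing D=4 restricts to units where D's equation naturally yields 4: N ∈ {3, 2, 6, 5, 4}. In that subpopulation K = -14, -12, -20, -18, -16, mean -16.

-16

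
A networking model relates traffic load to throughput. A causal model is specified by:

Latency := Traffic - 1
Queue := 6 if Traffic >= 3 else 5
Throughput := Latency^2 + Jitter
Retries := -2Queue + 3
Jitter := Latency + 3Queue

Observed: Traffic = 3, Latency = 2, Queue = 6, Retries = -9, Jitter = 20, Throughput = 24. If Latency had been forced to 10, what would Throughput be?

128

Under do(Latency=10), the mechanism Latency := Traffic - 1 is discarded; Latency is fixed at 10.
Queue = 6 if Traffic >= 3 else 5  [with Traffic=3]  = 6
Jitter = Latency + 3Queue  [with Latency=10, Queue=6]  = 28
Throughput = Latency^2 + Jitter  [with Latency=10, Jitter=28]  = 128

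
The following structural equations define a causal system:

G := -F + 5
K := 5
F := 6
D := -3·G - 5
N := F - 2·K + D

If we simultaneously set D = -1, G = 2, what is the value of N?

The joint intervention fixes D = -1, G = 2, removing each variable's own equation.
N = F - 2·K + D  [with F=6, K=5, D=-1]  = -5

-5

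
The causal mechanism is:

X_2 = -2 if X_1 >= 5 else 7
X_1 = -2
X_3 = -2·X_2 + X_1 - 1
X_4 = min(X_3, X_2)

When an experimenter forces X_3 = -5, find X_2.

Under do(X_3=-5), the mechanism X_3 = -2·X_2 + X_1 - 1 is discarded; X_3 is fixed at -5.
Since X_2 is not a descendant of the intervened variable, it is unaffected.
X_2 = -2 if X_1 >= 5 else 7  [with X_1=-2]  = 7

7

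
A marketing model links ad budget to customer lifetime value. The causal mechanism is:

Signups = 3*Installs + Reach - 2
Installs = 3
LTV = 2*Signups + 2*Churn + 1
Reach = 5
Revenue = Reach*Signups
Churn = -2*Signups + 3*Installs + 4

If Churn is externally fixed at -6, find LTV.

13

Under do(Churn=-6), the mechanism Churn = -2*Signups + 3*Installs + 4 is discarded; Churn is fixed at -6.
Signups = 3*Installs + Reach - 2  [with Installs=3, Reach=5]  = 12
LTV = 2*Signups + 2*Churn + 1  [with Signups=12, Churn=-6]  = 13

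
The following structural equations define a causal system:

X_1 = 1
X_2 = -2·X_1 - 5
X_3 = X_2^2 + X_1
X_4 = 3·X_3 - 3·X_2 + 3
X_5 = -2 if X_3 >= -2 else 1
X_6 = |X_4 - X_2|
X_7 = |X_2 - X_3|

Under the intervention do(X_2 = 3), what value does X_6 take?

Under do(X_2=3), the mechanism X_2 = -2·X_1 - 5 is discarded; X_2 is fixed at 3.
X_3 = X_2^2 + X_1  [with X_2=3, X_1=1]  = 10
X_4 = 3·X_3 - 3·X_2 + 3  [with X_3=10, X_2=3]  = 24
X_6 = |X_4 - X_2|  [with X_4=24, X_2=3]  = 21

21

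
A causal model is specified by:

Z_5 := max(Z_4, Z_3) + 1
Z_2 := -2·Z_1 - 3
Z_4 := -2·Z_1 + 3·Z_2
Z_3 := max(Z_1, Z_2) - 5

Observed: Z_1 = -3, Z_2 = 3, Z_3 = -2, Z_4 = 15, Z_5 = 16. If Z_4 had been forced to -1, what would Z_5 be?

0

Intervening sets Z_4 = -1 and removes its equation (Z_4 := -2·Z_1 + 3·Z_2).
Z_2 = -2·Z_1 - 3  [with Z_1=-3]  = 3
Z_3 = max(Z_1, Z_2) - 5  [with Z_1=-3, Z_2=3]  = -2
Z_5 = max(Z_4, Z_3) + 1  [with Z_4=-1, Z_3=-2]  = 0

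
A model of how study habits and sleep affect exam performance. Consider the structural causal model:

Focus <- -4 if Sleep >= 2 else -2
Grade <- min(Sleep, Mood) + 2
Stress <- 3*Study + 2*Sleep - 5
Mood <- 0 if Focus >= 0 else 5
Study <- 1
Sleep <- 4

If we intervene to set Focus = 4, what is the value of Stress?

6

Under do(Focus=4), the mechanism Focus <- -4 if Sleep >= 2 else -2 is discarded; Focus is fixed at 4.
Since Stress is not a descendant of the intervened variable, it is unaffected.
Stress = 3*Study + 2*Sleep - 5  [with Study=1, Sleep=4]  = 6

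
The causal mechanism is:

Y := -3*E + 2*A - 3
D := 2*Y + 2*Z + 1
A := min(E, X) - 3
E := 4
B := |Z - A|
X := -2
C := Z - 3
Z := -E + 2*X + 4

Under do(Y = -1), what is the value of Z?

Intervening sets Y = -1 and removes its equation (Y := -3*E + 2*A - 3).
Z is not downstream of the intervention, so its value is determined by the original equations.
Z = -E + 2*X + 4  [with E=4, X=-2]  = -4

-4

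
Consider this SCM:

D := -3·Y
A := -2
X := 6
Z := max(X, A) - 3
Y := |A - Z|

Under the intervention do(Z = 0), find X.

Under do(Z=0), the mechanism Z := max(X, A) - 3 is discarded; Z is fixed at 0.
X is not downstream of the intervention, so its value is determined by the original equations.

6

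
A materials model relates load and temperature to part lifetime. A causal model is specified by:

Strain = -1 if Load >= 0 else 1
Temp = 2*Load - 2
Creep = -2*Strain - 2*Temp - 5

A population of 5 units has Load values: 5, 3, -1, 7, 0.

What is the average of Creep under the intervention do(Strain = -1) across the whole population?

-10.2

The intervention sets Strain=-1 in all 5 units regardless of Load. Recomputing Creep per unit gives -19, -11, 5, -27, 1; average -10.2.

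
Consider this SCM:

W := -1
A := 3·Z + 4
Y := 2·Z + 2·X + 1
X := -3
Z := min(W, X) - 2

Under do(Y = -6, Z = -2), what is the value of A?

The joint intervention fixes Y = -6, Z = -2, removing each variable's own equation.
A = 3·Z + 4  [with Z=-2]  = -2

-2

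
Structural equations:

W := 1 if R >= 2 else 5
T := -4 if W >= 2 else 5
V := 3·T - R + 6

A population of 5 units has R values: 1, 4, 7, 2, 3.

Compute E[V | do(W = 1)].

17.6

do(W=1) breaks W's dependence on R. With W=1 fixed, V across the units is 20, 17, 14, 19, 18, mean 17.6.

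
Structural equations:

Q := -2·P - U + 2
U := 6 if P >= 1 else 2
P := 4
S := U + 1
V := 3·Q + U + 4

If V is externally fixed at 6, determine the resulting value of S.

7

Intervening sets V = 6 and removes its equation (V := 3·Q + U + 4).
No directed path runs from V to S, so S keeps its natural value.
U = 6 if P >= 1 else 2  [with P=4]  = 6
S = U + 1  [with U=6]  = 7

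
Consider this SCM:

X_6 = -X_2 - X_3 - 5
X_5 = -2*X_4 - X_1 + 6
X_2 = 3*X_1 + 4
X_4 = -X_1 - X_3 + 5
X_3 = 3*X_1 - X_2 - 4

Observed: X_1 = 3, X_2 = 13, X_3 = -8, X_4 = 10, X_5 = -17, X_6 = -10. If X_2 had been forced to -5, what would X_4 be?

-8

Under do(X_2=-5), the mechanism X_2 = 3*X_1 + 4 is discarded; X_2 is fixed at -5.
X_3 = 3*X_1 - X_2 - 4  [with X_1=3, X_2=-5]  = 10
X_4 = -X_1 - X_3 + 5  [with X_1=3, X_3=10]  = -8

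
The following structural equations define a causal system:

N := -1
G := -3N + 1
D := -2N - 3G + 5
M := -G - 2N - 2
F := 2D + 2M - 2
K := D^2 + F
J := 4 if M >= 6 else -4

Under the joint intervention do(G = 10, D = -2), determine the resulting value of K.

-22

Under do(G = 10, D = -2), each intervened variable's structural equation is replaced by its fixed value.
M = -G - 2N - 2  [with G=10, N=-1]  = -10
F = 2D + 2M - 2  [with D=-2, M=-10]  = -26
K = D^2 + F  [with D=-2, F=-26]  = -22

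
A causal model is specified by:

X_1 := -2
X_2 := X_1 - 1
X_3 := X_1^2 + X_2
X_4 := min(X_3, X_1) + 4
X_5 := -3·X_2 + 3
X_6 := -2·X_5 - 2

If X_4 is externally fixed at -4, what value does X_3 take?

1

Under do(X_4=-4), the mechanism X_4 := min(X_3, X_1) + 4 is discarded; X_4 is fixed at -4.
Since X_3 is not a descendant of the intervened variable, it is unaffected.
X_2 = X_1 - 1  [with X_1=-2]  = -3
X_3 = X_1^2 + X_2  [with X_1=-2, X_2=-3]  = 1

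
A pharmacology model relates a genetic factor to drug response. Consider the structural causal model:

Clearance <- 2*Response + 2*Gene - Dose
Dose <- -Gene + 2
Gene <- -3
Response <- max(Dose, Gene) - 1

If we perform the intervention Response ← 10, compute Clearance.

9

The intervention breaks the incoming arrows to Response: Response <- max(Dose, Gene) - 1 no longer applies, and Response = 10.
Dose = -Gene + 2  [with Gene=-3]  = 5
Clearance = 2*Response + 2*Gene - Dose  [with Response=10, Gene=-3, Dose=5]  = 9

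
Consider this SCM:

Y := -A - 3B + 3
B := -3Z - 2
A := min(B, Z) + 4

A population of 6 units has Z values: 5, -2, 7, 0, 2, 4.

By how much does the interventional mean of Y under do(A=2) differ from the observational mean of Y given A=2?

33

The intervention sets A=2 in all 6 units regardless of Z. Recomputing Y per unit gives 52, -11, 70, 7, 25, 43; average 31.
Conditioning on A=2 selects the 2 unit(s) with Z ∈ {-2, 0}. Their Y values: -11, 7. Mean = -2.
Difference = 31 − (-2) = 33.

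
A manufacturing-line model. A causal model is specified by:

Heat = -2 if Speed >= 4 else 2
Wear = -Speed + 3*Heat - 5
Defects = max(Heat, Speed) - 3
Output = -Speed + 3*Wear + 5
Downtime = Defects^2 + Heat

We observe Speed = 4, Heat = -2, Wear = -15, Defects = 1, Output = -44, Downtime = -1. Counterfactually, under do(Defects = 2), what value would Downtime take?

Under do(Defects=2), the mechanism Defects = max(Heat, Speed) - 3 is discarded; Defects is fixed at 2.
Heat = -2 if Speed >= 4 else 2  [with Speed=4]  = -2
Downtime = Defects^2 + Heat  [with Defects=2, Heat=-2]  = 2

2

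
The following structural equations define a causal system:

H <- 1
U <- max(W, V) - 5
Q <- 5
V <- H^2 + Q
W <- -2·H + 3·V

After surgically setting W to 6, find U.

1

Intervening sets W = 6 and removes its equation (W <- -2·H + 3·V).
V = H^2 + Q  [with H=1, Q=5]  = 6
U = max(W, V) - 5  [with W=6, V=6]  = 1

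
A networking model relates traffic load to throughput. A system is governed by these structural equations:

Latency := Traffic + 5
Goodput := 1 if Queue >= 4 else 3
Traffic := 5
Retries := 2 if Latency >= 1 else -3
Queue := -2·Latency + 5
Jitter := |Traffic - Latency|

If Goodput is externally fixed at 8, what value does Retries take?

do(Goodput=8) replaces the equation Goodput := 1 if Queue >= 4 else 3 with the constant Goodput = 8.
No directed path runs from Goodput to Retries, so Retries keeps its natural value.
Latency = Traffic + 5  [with Traffic=5]  = 10
Retries = 2 if Latency >= 1 else -3  [with Latency=10]  = 2

2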